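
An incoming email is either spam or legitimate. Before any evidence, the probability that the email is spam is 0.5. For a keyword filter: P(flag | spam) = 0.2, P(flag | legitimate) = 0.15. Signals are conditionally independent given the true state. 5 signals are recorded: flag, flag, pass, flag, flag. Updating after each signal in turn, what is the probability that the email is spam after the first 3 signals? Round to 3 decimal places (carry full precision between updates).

After 'flag': P(spam) = 0.2·0.5000 / (0.2·0.5000 + 0.15·0.5000) ≈ 0.5714
After 'flag': P(spam) = 0.2·0.5714 / (0.2·0.5714 + 0.15·0.4286) ≈ 0.6400
After 'pass': P(spam) = 0.8·0.6400 / (0.8·0.6400 + 0.85·0.3600) ≈ 0.6259

0.626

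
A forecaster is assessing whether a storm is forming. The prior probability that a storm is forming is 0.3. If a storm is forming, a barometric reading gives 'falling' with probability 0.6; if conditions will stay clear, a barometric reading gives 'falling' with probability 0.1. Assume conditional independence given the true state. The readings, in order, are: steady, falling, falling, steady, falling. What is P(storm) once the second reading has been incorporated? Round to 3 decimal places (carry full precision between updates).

Each posterior becomes the prior for the next update.
After 'steady': P(storm) = 0.4·0.3000 / (0.4·0.3000 + 0.9·0.7000) ≈ 0.1600
After 'falling': P(storm) = 0.6·0.1600 / (0.6·0.1600 + 0.1·0.8400) ≈ 0.5333

0.533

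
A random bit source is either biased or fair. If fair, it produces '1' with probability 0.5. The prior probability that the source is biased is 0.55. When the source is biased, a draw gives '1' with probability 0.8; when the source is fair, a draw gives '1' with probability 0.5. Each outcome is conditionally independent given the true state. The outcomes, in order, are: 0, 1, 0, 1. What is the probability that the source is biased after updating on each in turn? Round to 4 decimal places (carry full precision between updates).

After '0': P(biased) = 0.2·0.5500 / (0.2·0.5500 + 0.5·0.4500) ≈ 0.3284
After '1': P(biased) = 0.8·0.3284 / (0.8·0.3284 + 0.5·0.6716) ≈ 0.4389
After '0': P(biased) = 0.2·0.4389 / (0.2·0.4389 + 0.5·0.5611) ≈ 0.2383
After '1': P(biased) = 0.8·0.2383 / (0.8·0.2383 + 0.5·0.7617) ≈ 0.3336

0.3336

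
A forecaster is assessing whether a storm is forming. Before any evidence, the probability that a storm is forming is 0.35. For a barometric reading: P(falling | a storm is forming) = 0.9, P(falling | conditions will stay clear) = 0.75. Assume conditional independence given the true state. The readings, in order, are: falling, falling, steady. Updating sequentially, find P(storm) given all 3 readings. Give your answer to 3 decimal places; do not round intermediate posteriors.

0.237

After 'falling': P(storm) = 0.9·0.3500 / (0.9·0.3500 + 0.75·0.6500) ≈ 0.3925
After 'falling': P(storm) = 0.9·0.3925 / (0.9·0.3925 + 0.75·0.6075) ≈ 0.4367
After 'steady': P(storm) = 0.1·0.4367 / (0.1·0.4367 + 0.25·0.5633) ≈ 0.2367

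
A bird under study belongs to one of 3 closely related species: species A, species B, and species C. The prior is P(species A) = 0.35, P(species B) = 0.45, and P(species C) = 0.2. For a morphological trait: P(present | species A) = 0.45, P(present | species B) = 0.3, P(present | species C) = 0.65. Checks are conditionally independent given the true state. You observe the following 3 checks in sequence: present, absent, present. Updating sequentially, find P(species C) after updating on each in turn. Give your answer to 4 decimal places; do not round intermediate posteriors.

After 'present': normaliser = 0.45·0.3500 + 0.3·0.4500 + 0.65·0.2000; P(species A) ≈ 0.3728, P(species B) ≈ 0.3195, P(species C) ≈ 0.3077
After 'absent': normaliser = 0.55·0.3728 + 0.7·0.3195 + 0.35·0.3077; P(species A) ≈ 0.3822, P(species B) ≈ 0.4170, P(species C) ≈ 0.2008
After 'present': normaliser = 0.45·0.3822 + 0.3·0.4170 + 0.65·0.2008; P(species A) ≈ 0.4023, P(species B) ≈ 0.2926, P(species C) ≈ 0.3052

0.3052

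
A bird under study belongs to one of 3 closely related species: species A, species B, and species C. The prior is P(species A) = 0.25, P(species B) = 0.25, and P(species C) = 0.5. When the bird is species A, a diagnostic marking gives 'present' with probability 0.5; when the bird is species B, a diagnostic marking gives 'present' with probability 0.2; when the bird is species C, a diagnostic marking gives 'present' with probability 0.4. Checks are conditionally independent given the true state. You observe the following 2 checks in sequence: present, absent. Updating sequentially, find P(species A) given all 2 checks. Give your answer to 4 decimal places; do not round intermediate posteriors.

0.2809

Apply Bayes' rule sequentially, carrying P(species A) forward.
After 'present': normaliser = 0.5·0.2500 + 0.2·0.2500 + 0.4·0.5000; P(species A) ≈ 0.3333, P(species B) ≈ 0.1333, P(species C) ≈ 0.5333
After 'absent': normaliser = 0.5·0.3333 + 0.8·0.1333 + 0.6·0.5333; P(species A) ≈ 0.2809, P(species B) ≈ 0.1798, P(species C) ≈ 0.5393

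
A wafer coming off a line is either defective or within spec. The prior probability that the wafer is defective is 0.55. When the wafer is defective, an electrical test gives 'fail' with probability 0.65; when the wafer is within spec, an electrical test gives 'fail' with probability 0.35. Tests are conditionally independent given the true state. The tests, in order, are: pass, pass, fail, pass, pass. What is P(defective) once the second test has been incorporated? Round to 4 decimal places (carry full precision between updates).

Each posterior becomes the prior for the next update.
After 'pass': P(defective) = 0.35·0.5500 / (0.35·0.5500 + 0.65·0.4500) ≈ 0.3969
After 'pass': P(defective) = 0.35·0.3969 / (0.35·0.3969 + 0.65·0.6031) ≈ 0.2617

0.2617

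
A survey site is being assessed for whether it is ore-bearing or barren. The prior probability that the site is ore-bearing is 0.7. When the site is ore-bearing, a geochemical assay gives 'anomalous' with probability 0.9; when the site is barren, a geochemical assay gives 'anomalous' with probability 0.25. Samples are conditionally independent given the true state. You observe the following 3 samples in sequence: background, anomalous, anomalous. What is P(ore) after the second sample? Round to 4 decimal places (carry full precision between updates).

After 'background': P(ore) = 0.1·0.7000 / (0.1·0.7000 + 0.75·0.3000) ≈ 0.2373
After 'anomalous': P(ore) = 0.9·0.2373 / (0.9·0.2373 + 0.25·0.7627) ≈ 0.5283

0.5283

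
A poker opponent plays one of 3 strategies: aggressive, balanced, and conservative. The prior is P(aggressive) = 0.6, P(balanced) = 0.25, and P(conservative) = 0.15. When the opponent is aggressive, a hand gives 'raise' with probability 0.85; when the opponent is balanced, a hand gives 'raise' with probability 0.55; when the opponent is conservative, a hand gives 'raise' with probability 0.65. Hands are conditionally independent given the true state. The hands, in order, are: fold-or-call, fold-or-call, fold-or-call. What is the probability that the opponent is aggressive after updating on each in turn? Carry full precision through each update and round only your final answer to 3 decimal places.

0.065

After 'fold-or-call': normaliser = 0.15·0.6000 + 0.45·0.2500 + 0.35·0.1500; P(aggressive) ≈ 0.3529, P(balanced) ≈ 0.4412, P(conservative) ≈ 0.2059
After 'fold-or-call': normaliser = 0.15·0.3529 + 0.45·0.4412 + 0.35·0.2059; P(aggressive) ≈ 0.1636, P(balanced) ≈ 0.6136, P(conservative) ≈ 0.2227
After 'fold-or-call': normaliser = 0.15·0.1636 + 0.45·0.6136 + 0.35·0.2227; P(aggressive) ≈ 0.0648, P(balanced) ≈ 0.7293, P(conservative) ≈ 0.2059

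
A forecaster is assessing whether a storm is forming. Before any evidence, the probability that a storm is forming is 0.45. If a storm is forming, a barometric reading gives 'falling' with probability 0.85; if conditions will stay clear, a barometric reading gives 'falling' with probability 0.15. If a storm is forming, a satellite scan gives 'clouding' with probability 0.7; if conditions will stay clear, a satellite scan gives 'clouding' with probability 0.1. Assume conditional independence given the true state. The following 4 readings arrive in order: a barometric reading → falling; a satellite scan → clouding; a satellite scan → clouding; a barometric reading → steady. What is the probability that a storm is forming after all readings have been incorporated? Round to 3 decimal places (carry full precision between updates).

Each posterior becomes the prior for the next update.
After a barometric reading='falling': P(storm) = 0.85·0.4500 / (0.85·0.4500 + 0.15·0.5500) ≈ 0.8226
After a satellite scan='clouding': P(storm) = 0.7·0.8226 / (0.7·0.8226 + 0.1·0.1774) ≈ 0.9701
After a satellite scan='clouding': P(storm) = 0.7·0.9701 / (0.7·0.9701 + 0.1·0.0299) ≈ 0.9956
After a barometric reading='steady': P(storm) = 0.15·0.9956 / (0.15·0.9956 + 0.85·0.0044) ≈ 0.9757

0.976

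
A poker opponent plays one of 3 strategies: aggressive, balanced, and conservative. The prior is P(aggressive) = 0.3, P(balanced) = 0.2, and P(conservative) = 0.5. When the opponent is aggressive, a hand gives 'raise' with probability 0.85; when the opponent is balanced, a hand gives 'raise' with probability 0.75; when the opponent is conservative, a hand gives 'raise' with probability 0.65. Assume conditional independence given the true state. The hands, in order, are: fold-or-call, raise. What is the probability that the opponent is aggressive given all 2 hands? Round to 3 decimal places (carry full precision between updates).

After 'fold-or-call': normaliser = 0.15·0.3000 + 0.25·0.2000 + 0.35·0.5000; P(aggressive) ≈ 0.1667, P(balanced) ≈ 0.1852, P(conservative) ≈ 0.6481
After 'raise': normaliser = 0.85·0.1667 + 0.75·0.1852 + 0.65·0.6481; P(aggressive) ≈ 0.2018, P(balanced) ≈ 0.1979, P(conservative) ≈ 0.6003

0.202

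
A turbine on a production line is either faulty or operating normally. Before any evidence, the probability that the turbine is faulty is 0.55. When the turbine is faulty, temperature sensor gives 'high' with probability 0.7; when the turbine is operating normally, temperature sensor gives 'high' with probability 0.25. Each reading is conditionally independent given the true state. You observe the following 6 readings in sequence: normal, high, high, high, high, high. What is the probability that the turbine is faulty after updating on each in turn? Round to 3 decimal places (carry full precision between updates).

0.988

After 'normal': P(faulty) = 0.3·0.5500 / (0.3·0.5500 + 0.75·0.4500) ≈ 0.3284
After 'high': P(faulty) = 0.7·0.3284 / (0.7·0.3284 + 0.25·0.6716) ≈ 0.5779
After 'high': P(faulty) = 0.7·0.5779 / (0.7·0.5779 + 0.25·0.4221) ≈ 0.7931
After 'high': P(faulty) = 0.7·0.7931 / (0.7·0.7931 + 0.25·0.2069) ≈ 0.9148
After 'high': P(faulty) = 0.7·0.9148 / (0.7·0.9148 + 0.25·0.0852) ≈ 0.9678
After 'high': P(faulty) = 0.7·0.9678 / (0.7·0.9678 + 0.25·0.0322) ≈ 0.9883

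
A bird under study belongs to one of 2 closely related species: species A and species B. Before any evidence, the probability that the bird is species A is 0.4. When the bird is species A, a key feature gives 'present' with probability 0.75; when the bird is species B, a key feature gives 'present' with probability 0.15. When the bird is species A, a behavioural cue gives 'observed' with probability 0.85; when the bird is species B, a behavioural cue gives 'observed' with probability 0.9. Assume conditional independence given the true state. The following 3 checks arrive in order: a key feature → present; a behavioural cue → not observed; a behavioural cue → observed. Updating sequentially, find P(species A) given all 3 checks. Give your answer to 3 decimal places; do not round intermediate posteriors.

0.825

Apply Bayes' rule sequentially, carrying P(species A) forward.
After a key feature='present': P(species A) = 0.75·0.4000 / (0.75·0.4000 + 0.15·0.6000) ≈ 0.7692
After a behavioural cue='not observed': P(species A) = 0.15·0.7692 / (0.15·0.7692 + 0.1·0.2308) ≈ 0.8333
After a behavioural cue='observed': P(species A) = 0.85·0.8333 / (0.85·0.8333 + 0.9·0.1667) ≈ 0.8252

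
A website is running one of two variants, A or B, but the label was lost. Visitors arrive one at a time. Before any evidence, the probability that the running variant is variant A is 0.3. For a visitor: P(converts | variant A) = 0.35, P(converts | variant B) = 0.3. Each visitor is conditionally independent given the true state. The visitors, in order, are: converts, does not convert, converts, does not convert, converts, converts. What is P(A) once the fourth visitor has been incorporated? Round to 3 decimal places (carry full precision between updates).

After 'converts': P(A) = 0.35·0.3000 / (0.35·0.3000 + 0.3·0.7000) ≈ 0.3333
After 'does not convert': P(A) = 0.65·0.3333 / (0.65·0.3333 + 0.7·0.6667) ≈ 0.3171
After 'converts': P(A) = 0.35·0.3171 / (0.35·0.3171 + 0.3·0.6829) ≈ 0.3514
After 'does not convert': P(A) = 0.65·0.3514 / (0.65·0.3514 + 0.7·0.6486) ≈ 0.3347

0.335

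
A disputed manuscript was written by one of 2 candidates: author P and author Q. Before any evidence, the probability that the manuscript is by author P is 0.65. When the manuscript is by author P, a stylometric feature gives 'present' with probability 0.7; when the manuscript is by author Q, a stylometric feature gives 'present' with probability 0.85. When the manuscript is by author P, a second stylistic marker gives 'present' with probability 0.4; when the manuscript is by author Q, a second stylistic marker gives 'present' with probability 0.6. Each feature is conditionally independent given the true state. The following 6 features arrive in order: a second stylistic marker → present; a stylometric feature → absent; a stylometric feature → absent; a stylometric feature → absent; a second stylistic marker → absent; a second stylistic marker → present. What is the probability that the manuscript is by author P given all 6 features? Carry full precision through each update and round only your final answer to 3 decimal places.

After a second stylistic marker='present': P(author P) = 0.4·0.6500 / (0.4·0.6500 + 0.6·0.3500) ≈ 0.5532
After a stylometric feature='absent': P(author P) = 0.3·0.5532 / (0.3·0.5532 + 0.15·0.4468) ≈ 0.7123
After a stylometric feature='absent': P(author P) = 0.3·0.7123 / (0.3·0.7123 + 0.15·0.2877) ≈ 0.8320
After a stylometric feature='absent': P(author P) = 0.3·0.8320 / (0.3·0.8320 + 0.15·0.1680) ≈ 0.9083
After a second stylistic marker='absent': P(author P) = 0.6·0.9083 / (0.6·0.9083 + 0.4·0.0917) ≈ 0.9369
After a second stylistic marker='present': P(author P) = 0.4·0.9369 / (0.4·0.9369 + 0.6·0.0631) ≈ 0.9083

0.908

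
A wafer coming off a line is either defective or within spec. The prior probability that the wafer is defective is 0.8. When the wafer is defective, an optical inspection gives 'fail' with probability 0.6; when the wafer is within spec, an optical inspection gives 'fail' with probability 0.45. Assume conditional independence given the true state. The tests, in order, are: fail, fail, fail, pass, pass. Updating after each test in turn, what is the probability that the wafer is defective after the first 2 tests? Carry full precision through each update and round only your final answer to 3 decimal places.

After 'fail': P(defective) = 0.6·0.8000 / (0.6·0.8000 + 0.45·0.2000) ≈ 0.8421
After 'fail': P(defective) = 0.6·0.8421 / (0.6·0.8421 + 0.45·0.1579) ≈ 0.8767

0.877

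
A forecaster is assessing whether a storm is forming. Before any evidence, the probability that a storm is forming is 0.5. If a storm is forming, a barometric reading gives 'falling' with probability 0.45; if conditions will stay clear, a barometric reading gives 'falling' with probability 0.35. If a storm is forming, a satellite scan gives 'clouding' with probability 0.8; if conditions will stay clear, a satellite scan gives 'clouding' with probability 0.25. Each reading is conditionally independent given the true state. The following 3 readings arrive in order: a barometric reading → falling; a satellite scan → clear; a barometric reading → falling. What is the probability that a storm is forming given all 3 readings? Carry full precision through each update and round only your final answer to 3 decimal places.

Each posterior becomes the prior for the next update.
After a barometric reading='falling': P(storm) = 0.45·0.5000 / (0.45·0.5000 + 0.35·0.5000) ≈ 0.5625
After a satellite scan='clear': P(storm) = 0.2·0.5625 / (0.2·0.5625 + 0.75·0.4375) ≈ 0.2553
After a barometric reading='falling': P(storm) = 0.45·0.2553 / (0.45·0.2553 + 0.35·0.7447) ≈ 0.3059

0.306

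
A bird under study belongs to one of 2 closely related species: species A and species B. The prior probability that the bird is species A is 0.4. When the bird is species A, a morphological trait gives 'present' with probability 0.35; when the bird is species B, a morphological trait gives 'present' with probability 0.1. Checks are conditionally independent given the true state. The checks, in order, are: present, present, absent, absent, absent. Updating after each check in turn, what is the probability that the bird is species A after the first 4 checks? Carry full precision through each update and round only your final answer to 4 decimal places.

Each posterior becomes the prior for the next update.
After 'present': P(species A) = 0.35·0.4000 / (0.35·0.4000 + 0.1·0.6000) ≈ 0.7000
After 'present': P(species A) = 0.35·0.7000 / (0.35·0.7000 + 0.1·0.3000) ≈ 0.8909
After 'absent': P(species A) = 0.65·0.8909 / (0.65·0.8909 + 0.9·0.1091) ≈ 0.8550
After 'absent': P(species A) = 0.65·0.8550 / (0.65·0.8550 + 0.9·0.1450) ≈ 0.8099

0.8099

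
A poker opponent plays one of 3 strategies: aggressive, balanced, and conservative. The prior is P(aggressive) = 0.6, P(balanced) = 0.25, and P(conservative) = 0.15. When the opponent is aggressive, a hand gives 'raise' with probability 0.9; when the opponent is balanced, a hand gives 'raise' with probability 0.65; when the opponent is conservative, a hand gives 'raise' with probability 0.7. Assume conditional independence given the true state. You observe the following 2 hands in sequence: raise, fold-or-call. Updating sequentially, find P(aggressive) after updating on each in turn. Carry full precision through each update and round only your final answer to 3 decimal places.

After 'raise': normaliser = 0.9·0.6000 + 0.65·0.2500 + 0.7·0.1500; P(aggressive) ≈ 0.6687, P(balanced) ≈ 0.2012, P(conservative) ≈ 0.1300
After 'fold-or-call': normaliser = 0.1·0.6687 + 0.35·0.2012 + 0.3·0.1300; P(aggressive) ≈ 0.3793, P(balanced) ≈ 0.3995, P(conservative) ≈ 0.2212

0.379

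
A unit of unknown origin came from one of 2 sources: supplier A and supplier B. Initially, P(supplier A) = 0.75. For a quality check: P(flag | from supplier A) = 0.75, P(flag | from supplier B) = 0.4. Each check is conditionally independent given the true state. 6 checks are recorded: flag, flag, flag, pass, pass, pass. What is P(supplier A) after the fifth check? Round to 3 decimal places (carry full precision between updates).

0.774

After 'flag': P(supplier A) = 0.75·0.7500 / (0.75·0.7500 + 0.4·0.2500) ≈ 0.8491
After 'flag': P(supplier A) = 0.75·0.8491 / (0.75·0.8491 + 0.4·0.1509) ≈ 0.9134
After 'flag': P(supplier A) = 0.75·0.9134 / (0.75·0.9134 + 0.4·0.0866) ≈ 0.9519
After 'pass': P(supplier A) = 0.25·0.9519 / (0.25·0.9519 + 0.6·0.0481) ≈ 0.8918
After 'pass': P(supplier A) = 0.25·0.8918 / (0.25·0.8918 + 0.6·0.1082) ≈ 0.7744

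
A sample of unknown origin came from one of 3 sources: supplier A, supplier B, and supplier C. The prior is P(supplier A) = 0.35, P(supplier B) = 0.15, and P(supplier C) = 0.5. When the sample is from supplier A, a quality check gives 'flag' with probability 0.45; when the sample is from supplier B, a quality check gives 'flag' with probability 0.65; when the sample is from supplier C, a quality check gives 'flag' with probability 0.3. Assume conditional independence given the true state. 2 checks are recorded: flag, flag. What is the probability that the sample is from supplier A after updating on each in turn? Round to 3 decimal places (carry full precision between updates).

0.395

Each posterior becomes the prior for the next update.
After 'flag': normaliser = 0.45·0.3500 + 0.65·0.1500 + 0.3·0.5000; P(supplier A) ≈ 0.3889, P(supplier B) ≈ 0.2407, P(supplier C) ≈ 0.3704
After 'flag': normaliser = 0.45·0.3889 + 0.65·0.2407 + 0.3·0.3704; P(supplier A) ≈ 0.3954, P(supplier B) ≈ 0.3536, P(supplier C) ≈ 0.2510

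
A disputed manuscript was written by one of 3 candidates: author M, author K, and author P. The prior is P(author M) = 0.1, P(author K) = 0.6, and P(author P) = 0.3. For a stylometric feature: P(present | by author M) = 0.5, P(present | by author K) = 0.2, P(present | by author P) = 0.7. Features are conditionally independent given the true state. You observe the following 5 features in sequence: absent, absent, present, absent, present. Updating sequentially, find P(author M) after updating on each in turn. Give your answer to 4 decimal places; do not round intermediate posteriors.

After 'absent': normaliser = 0.5·0.1000 + 0.8·0.6000 + 0.3·0.3000; P(author M) ≈ 0.0806, P(author K) ≈ 0.7742, P(author P) ≈ 0.1452
After 'absent': normaliser = 0.5·0.0806 + 0.8·0.7742 + 0.3·0.1452; P(author M) ≈ 0.0573, P(author K) ≈ 0.8807, P(author P) ≈ 0.0619
After 'present': normaliser = 0.5·0.0573 + 0.2·0.8807 + 0.7·0.0619; P(author M) ≈ 0.1155, P(author K) ≈ 0.7098, P(author P) ≈ 0.1747
After 'absent': normaliser = 0.5·0.1155 + 0.8·0.7098 + 0.3·0.1747; P(author M) ≈ 0.0852, P(author K) ≈ 0.8375, P(author P) ≈ 0.0773
After 'present': normaliser = 0.5·0.0852 + 0.2·0.8375 + 0.7·0.0773; P(author M) ≈ 0.1612, P(author K) ≈ 0.6340, P(author P) ≈ 0.2048

0.1612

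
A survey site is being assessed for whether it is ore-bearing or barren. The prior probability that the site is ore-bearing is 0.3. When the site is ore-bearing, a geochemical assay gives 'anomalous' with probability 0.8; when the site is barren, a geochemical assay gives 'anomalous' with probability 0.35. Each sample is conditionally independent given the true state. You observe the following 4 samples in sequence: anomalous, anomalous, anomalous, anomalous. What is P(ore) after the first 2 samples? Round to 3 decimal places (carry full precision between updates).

After 'anomalous': P(ore) = 0.8·0.3000 / (0.8·0.3000 + 0.35·0.7000) ≈ 0.4948
After 'anomalous': P(ore) = 0.8·0.4948 / (0.8·0.4948 + 0.35·0.5052) ≈ 0.6913

0.691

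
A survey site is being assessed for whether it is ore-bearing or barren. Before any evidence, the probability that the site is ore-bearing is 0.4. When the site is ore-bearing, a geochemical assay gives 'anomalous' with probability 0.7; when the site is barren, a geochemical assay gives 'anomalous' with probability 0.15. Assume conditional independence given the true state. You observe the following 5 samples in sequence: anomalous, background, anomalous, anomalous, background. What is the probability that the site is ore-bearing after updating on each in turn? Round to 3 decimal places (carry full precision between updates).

Each posterior becomes the prior for the next update.
After 'anomalous': P(ore) = 0.7·0.4000 / (0.7·0.4000 + 0.15·0.6000) ≈ 0.7568
After 'background': P(ore) = 0.3·0.7568 / (0.3·0.7568 + 0.85·0.2432) ≈ 0.5234
After 'anomalous': P(ore) = 0.7·0.5234 / (0.7·0.5234 + 0.15·0.4766) ≈ 0.8367
After 'anomalous': P(ore) = 0.7·0.8367 / (0.7·0.8367 + 0.15·0.1633) ≈ 0.9599
After 'background': P(ore) = 0.3·0.9599 / (0.3·0.9599 + 0.85·0.0401) ≈ 0.8941

0.894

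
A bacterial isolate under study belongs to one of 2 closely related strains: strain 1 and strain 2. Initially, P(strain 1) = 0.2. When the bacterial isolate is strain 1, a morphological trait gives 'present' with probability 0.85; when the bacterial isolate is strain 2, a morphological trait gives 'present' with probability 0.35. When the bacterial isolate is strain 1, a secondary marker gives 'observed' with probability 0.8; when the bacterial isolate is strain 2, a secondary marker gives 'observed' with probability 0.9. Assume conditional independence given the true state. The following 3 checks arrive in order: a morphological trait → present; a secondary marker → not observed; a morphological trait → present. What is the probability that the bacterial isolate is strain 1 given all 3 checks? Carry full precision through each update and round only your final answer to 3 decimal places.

0.747

After a morphological trait='present': P(strain 1) = 0.85·0.2000 / (0.85·0.2000 + 0.35·0.8000) ≈ 0.3778
After a secondary marker='not observed': P(strain 1) = 0.2·0.3778 / (0.2·0.3778 + 0.1·0.6222) ≈ 0.5484
After a morphological trait='present': P(strain 1) = 0.85·0.5484 / (0.85·0.5484 + 0.35·0.4516) ≈ 0.7468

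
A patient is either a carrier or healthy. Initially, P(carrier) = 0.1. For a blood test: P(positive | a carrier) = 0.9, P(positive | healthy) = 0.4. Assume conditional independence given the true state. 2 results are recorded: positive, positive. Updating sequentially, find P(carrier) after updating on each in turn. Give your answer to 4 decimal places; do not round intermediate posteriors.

0.3600

After 'positive': P(carrier) = 0.9·0.1000 / (0.9·0.1000 + 0.4·0.9000) ≈ 0.2000
After 'positive': P(carrier) = 0.9·0.2000 / (0.9·0.2000 + 0.4·0.8000) ≈ 0.3600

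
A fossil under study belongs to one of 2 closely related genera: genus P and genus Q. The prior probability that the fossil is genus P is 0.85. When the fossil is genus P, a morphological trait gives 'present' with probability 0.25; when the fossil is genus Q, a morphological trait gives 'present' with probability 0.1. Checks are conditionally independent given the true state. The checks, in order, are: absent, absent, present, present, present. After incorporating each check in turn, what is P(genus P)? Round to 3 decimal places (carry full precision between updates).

Each posterior becomes the prior for the next update.
After 'absent': P(genus P) = 0.75·0.8500 / (0.75·0.8500 + 0.9·0.1500) ≈ 0.8252
After 'absent': P(genus P) = 0.75·0.8252 / (0.75·0.8252 + 0.9·0.1748) ≈ 0.7974
After 'present': P(genus P) = 0.25·0.7974 / (0.25·0.7974 + 0.1·0.2026) ≈ 0.9077
After 'present': P(genus P) = 0.25·0.9077 / (0.25·0.9077 + 0.1·0.0923) ≈ 0.9609
After 'present': P(genus P) = 0.25·0.9609 / (0.25·0.9609 + 0.1·0.0391) ≈ 0.9840

0.984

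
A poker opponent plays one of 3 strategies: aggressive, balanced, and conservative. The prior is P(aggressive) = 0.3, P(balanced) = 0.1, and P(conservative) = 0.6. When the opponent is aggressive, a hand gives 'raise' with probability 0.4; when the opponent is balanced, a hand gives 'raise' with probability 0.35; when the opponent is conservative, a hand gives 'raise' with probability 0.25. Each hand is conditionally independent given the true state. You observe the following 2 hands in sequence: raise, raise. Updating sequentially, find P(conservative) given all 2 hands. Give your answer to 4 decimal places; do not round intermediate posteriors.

0.3836

Each posterior becomes the prior for the next update.
After 'raise': normaliser = 0.4·0.3000 + 0.35·0.1000 + 0.25·0.6000; P(aggressive) ≈ 0.3934, P(balanced) ≈ 0.1148, P(conservative) ≈ 0.4918
After 'raise': normaliser = 0.4·0.3934 + 0.35·0.1148 + 0.25·0.4918; P(aggressive) ≈ 0.4910, P(balanced) ≈ 0.1253, P(conservative) ≈ 0.3836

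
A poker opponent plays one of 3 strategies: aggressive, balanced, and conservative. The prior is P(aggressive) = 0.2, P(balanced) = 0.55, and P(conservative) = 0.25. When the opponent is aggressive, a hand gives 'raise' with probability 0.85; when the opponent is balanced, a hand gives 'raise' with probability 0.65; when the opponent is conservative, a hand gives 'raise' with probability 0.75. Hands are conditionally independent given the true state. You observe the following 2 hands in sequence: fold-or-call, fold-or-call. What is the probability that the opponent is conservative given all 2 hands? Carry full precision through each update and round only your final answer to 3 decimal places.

After 'fold-or-call': normaliser = 0.15·0.2000 + 0.35·0.5500 + 0.25·0.2500; P(aggressive) ≈ 0.1053, P(balanced) ≈ 0.6754, P(conservative) ≈ 0.2193
After 'fold-or-call': normaliser = 0.15·0.1053 + 0.35·0.6754 + 0.25·0.2193; P(aggressive) ≈ 0.0514, P(balanced) ≈ 0.7700, P(conservative) ≈ 0.1786

0.179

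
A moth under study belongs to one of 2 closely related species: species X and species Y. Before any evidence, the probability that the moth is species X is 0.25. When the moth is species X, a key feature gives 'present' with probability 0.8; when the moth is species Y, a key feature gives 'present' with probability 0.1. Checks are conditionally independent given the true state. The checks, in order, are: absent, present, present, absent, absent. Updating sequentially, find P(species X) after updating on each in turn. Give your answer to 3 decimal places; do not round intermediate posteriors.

0.190

After 'absent': P(species X) = 0.2·0.2500 / (0.2·0.2500 + 0.9·0.7500) ≈ 0.0690
After 'present': P(species X) = 0.8·0.0690 / (0.8·0.0690 + 0.1·0.9310) ≈ 0.3721
After 'present': P(species X) = 0.8·0.3721 / (0.8·0.3721 + 0.1·0.6279) ≈ 0.8258
After 'absent': P(species X) = 0.2·0.8258 / (0.2·0.8258 + 0.9·0.1742) ≈ 0.5130
After 'absent': P(species X) = 0.2·0.5130 / (0.2·0.5130 + 0.9·0.4870) ≈ 0.1897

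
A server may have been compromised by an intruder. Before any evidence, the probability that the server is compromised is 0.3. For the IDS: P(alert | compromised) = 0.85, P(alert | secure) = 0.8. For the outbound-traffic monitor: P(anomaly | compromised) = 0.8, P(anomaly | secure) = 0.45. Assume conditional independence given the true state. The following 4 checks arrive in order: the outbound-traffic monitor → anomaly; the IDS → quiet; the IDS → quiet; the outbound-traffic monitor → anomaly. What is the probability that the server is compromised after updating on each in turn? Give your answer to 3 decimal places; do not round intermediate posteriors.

Apply Bayes' rule sequentially, carrying P(compromised) forward.
After the outbound-traffic monitor='anomaly': P(compromised) = 0.8·0.3000 / (0.8·0.3000 + 0.45·0.7000) ≈ 0.4324
After the IDS='quiet': P(compromised) = 0.15·0.4324 / (0.15·0.4324 + 0.2·0.5676) ≈ 0.3636
After the IDS='quiet': P(compromised) = 0.15·0.3636 / (0.15·0.3636 + 0.2·0.6364) ≈ 0.3000
After the outbound-traffic monitor='anomaly': P(compromised) = 0.8·0.3000 / (0.8·0.3000 + 0.45·0.7000) ≈ 0.4324

0.432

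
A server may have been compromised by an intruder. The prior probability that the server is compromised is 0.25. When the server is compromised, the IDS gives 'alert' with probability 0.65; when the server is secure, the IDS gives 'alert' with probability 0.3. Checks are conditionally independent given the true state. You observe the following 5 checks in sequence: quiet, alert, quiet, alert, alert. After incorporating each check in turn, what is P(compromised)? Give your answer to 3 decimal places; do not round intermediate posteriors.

Apply Bayes' rule sequentially, carrying P(compromised) forward.
After 'quiet': P(compromised) = 0.35·0.2500 / (0.35·0.2500 + 0.7·0.7500) ≈ 0.1429
After 'alert': P(compromised) = 0.65·0.1429 / (0.65·0.1429 + 0.3·0.8571) ≈ 0.2653
After 'quiet': P(compromised) = 0.35·0.2653 / (0.35·0.2653 + 0.7·0.7347) ≈ 0.1529
After 'alert': P(compromised) = 0.65·0.1529 / (0.65·0.1529 + 0.3·0.8471) ≈ 0.2812
After 'alert': P(compromised) = 0.65·0.2812 / (0.65·0.2812 + 0.3·0.7188) ≈ 0.4588

0.459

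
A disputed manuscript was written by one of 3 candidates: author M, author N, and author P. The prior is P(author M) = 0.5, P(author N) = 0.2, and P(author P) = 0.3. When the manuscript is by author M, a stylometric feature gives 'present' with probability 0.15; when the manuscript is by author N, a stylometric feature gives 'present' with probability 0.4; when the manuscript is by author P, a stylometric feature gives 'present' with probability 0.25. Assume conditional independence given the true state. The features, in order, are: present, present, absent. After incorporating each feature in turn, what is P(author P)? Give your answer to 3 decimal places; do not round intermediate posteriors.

0.328

After 'present': normaliser = 0.15·0.5000 + 0.4·0.2000 + 0.25·0.3000; P(author M) ≈ 0.3261, P(author N) ≈ 0.3478, P(author P) ≈ 0.3261
After 'present': normaliser = 0.15·0.3261 + 0.4·0.3478 + 0.25·0.3261; P(author M) ≈ 0.1815, P(author N) ≈ 0.5161, P(author P) ≈ 0.3024
After 'absent': normaliser = 0.85·0.1815 + 0.6·0.5161 + 0.75·0.3024; P(author M) ≈ 0.2233, P(author N) ≈ 0.4483, P(author P) ≈ 0.3284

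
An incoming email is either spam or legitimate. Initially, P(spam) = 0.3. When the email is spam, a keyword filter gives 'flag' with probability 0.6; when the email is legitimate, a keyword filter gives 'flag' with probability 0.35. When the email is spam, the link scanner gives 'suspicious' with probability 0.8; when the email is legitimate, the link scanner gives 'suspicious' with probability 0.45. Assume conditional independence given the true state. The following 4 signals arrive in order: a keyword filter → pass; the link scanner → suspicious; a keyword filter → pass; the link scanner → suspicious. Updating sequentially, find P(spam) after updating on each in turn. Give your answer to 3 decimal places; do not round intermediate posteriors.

0.339

After a keyword filter='pass': P(spam) = 0.4·0.3000 / (0.4·0.3000 + 0.65·0.7000) ≈ 0.2087
After the link scanner='suspicious': P(spam) = 0.8·0.2087 / (0.8·0.2087 + 0.45·0.7913) ≈ 0.3192
After a keyword filter='pass': P(spam) = 0.4·0.3192 / (0.4·0.3192 + 0.65·0.6808) ≈ 0.2239
After the link scanner='suspicious': P(spam) = 0.8·0.2239 / (0.8·0.2239 + 0.45·0.7761) ≈ 0.3390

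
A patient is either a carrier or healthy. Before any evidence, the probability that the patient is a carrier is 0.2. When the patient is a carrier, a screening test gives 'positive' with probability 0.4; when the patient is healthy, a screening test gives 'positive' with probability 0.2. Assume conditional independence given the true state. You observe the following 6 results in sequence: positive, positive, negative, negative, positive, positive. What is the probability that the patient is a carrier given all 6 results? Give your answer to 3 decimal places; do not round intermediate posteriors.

Each posterior becomes the prior for the next update.
After 'positive': P(carrier) = 0.4·0.2000 / (0.4·0.2000 + 0.2·0.8000) ≈ 0.3333
After 'positive': P(carrier) = 0.4·0.3333 / (0.4·0.3333 + 0.2·0.6667) ≈ 0.5000
After 'negative': P(carrier) = 0.6·0.5000 / (0.6·0.5000 + 0.8·0.5000) ≈ 0.4286
After 'negative': P(carrier) = 0.6·0.4286 / (0.6·0.4286 + 0.8·0.5714) ≈ 0.3600
After 'positive': P(carrier) = 0.4·0.3600 / (0.4·0.3600 + 0.2·0.6400) ≈ 0.5294
After 'positive': P(carrier) = 0.4·0.5294 / (0.4·0.5294 + 0.2·0.4706) ≈ 0.6923

0.692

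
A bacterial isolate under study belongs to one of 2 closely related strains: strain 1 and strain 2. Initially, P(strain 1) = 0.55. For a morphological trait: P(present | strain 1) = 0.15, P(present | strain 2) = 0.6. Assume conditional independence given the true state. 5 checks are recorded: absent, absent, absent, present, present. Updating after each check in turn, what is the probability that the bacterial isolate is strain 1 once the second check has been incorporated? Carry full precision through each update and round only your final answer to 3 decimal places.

After 'absent': P(strain 1) = 0.85·0.5500 / (0.85·0.5500 + 0.4·0.4500) ≈ 0.7220
After 'absent': P(strain 1) = 0.85·0.7220 / (0.85·0.7220 + 0.4·0.2780) ≈ 0.8466

0.847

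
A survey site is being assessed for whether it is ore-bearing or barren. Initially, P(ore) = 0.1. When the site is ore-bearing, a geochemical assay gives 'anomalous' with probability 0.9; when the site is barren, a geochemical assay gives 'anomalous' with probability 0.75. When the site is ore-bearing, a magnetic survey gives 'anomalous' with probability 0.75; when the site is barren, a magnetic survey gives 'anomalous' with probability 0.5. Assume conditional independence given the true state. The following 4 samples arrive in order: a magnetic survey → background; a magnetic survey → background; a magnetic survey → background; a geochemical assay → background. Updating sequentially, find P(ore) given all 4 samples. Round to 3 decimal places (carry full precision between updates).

Each posterior becomes the prior for the next update.
After a magnetic survey='background': P(ore) = 0.25·0.1000 / (0.25·0.1000 + 0.5·0.9000) ≈ 0.0526
After a magnetic survey='background': P(ore) = 0.25·0.0526 / (0.25·0.0526 + 0.5·0.9474) ≈ 0.0270
After a magnetic survey='background': P(ore) = 0.25·0.0270 / (0.25·0.0270 + 0.5·0.9730) ≈ 0.0137
After a geochemical assay='background': P(ore) = 0.1·0.0137 / (0.1·0.0137 + 0.25·0.9863) ≈ 0.0055

0.006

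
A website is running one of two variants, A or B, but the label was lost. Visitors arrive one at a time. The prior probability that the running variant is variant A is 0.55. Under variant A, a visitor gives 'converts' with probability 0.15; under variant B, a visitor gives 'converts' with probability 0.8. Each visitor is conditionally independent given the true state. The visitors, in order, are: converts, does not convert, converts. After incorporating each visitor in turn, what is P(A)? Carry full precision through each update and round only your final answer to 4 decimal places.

0.1544

After 'converts': P(A) = 0.15·0.5500 / (0.15·0.5500 + 0.8·0.4500) ≈ 0.1864
After 'does not convert': P(A) = 0.85·0.1864 / (0.85·0.1864 + 0.2·0.8136) ≈ 0.4934
After 'converts': P(A) = 0.15·0.4934 / (0.15·0.4934 + 0.8·0.5066) ≈ 0.1544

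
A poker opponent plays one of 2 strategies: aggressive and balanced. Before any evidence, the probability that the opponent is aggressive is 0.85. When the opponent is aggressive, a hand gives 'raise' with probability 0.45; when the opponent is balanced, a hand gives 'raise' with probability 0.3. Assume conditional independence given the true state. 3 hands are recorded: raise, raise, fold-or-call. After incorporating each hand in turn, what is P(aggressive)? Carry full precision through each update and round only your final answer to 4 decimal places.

Apply Bayes' rule sequentially, carrying P(aggressive) forward.
After 'raise': P(aggressive) = 0.45·0.8500 / (0.45·0.8500 + 0.3·0.1500) ≈ 0.8947
After 'raise': P(aggressive) = 0.45·0.8947 / (0.45·0.8947 + 0.3·0.1053) ≈ 0.9273
After 'fold-or-call': P(aggressive) = 0.55·0.9273 / (0.55·0.9273 + 0.7·0.0727) ≈ 0.9092

0.9092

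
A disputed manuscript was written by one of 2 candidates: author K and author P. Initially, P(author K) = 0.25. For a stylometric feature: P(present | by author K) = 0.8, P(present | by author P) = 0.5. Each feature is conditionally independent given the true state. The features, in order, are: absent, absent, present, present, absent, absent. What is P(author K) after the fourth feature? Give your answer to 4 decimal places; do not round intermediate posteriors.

After 'absent': P(author K) = 0.2·0.2500 / (0.2·0.2500 + 0.5·0.7500) ≈ 0.1176
After 'absent': P(author K) = 0.2·0.1176 / (0.2·0.1176 + 0.5·0.8824) ≈ 0.0506
After 'present': P(author K) = 0.8·0.0506 / (0.8·0.0506 + 0.5·0.9494) ≈ 0.0786
After 'present': P(author K) = 0.8·0.0786 / (0.8·0.0786 + 0.5·0.9214) ≈ 0.1201

0.1201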